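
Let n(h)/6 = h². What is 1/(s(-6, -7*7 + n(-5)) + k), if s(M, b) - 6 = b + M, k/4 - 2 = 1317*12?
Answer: 1/63325 ≈ 1.5792e-5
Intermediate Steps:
n(h) = 6*h²
k = 63224 (k = 8 + 4*(1317*12) = 8 + 4*15804 = 8 + 63216 = 63224)
s(M, b) = 6 + M + b (s(M, b) = 6 + (b + M) = 6 + (M + b) = 6 + M + b)
1/(s(-6, -7*7 + n(-5)) + k) = 1/((6 - 6 + (-7*7 + 6*(-5)²)) + 63224) = 1/((6 - 6 + (-49 + 6*25)) + 63224) = 1/((6 - 6 + (-49 + 150)) + 63224) = 1/((6 - 6 + 101) + 63224) = 1/(101 + 63224) = 1/63325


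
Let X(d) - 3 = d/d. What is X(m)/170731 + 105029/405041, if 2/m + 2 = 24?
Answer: 17933326363/69153054971 ≈ 0.25933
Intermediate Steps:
m = 1/11 (m = 2/(-2 + 24) = 2/22 = 2*(1/22) = 1/11 ≈ 0.090909)
X(d) = 4 (X(d) = 3 + d/d = 3 + 1 = 4)
X(m)/170731 + 105029/405041 = 4/170731 + 105029/405041 = 17933326363/69153054971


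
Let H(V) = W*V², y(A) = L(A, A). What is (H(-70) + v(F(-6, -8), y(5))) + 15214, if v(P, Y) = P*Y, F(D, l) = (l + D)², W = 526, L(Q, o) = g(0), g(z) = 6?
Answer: 2593790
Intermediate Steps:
L(Q, o) = 6
F(D, l) = (D + l)²
y(A) = 6
H(V) = 526*V²
(H(-70) + v(F(-6, -8), y(5))) + 15214 = (526*(-70)² + (-6 - 8)²*6) + 15214 = (526*4900 + (-14)²*6) + 15214 = (2577400 + 196*6) + 15214 = (2577400 + 1176) + 15214 = 2578576 + 15214 = 2593790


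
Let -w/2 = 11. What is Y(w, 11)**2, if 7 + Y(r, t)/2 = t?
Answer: 64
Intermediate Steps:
w = -22 (w = -2*11 = -22)
Y(r, t) = -14 + 2*t
Y(w, 11)**2 = (-14 + 2*11)**2 = (-14 + 22)**2 = 8**2 = 64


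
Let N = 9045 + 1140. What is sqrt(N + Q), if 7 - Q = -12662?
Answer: sqrt(22854) ≈ 151.18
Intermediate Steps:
Q = 12669 (Q = 7 - 1*(-12662) = 7 + 12662 = 12669)
N = 10185
sqrt(N + Q) = sqrt(10185 + 12669) = sqrt(22854)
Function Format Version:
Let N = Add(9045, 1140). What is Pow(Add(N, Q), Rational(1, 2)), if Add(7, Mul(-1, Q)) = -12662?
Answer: Pow(22854, Rational(1, 2)) ≈ 151.18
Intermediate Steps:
Q = 12669 (Q = Add(7, Mul(-1, -12662)) = Add(7, 12662) = 12669)
N = 10185
Pow(Add(N, Q), Rational(1, 2)) = Pow(Add(10185, 12669), Rational(1, 2)) = Pow(22854, Rational(1, 2))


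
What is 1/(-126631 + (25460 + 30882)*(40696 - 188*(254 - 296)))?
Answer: 1/2737643833 ≈ 3.6528e-10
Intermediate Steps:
1/(-126631 + (25460 + 30882)*(40696 - 188*(254 - 296))) = 1/(-126631 + 56342*(40696 - 188*(-42))) = 1/(-126631 + 56342*(40696 + 7896)) = 1/(-126631 + 56342*48592) = 1/(-126631 + 2737770464) = 1/2737643833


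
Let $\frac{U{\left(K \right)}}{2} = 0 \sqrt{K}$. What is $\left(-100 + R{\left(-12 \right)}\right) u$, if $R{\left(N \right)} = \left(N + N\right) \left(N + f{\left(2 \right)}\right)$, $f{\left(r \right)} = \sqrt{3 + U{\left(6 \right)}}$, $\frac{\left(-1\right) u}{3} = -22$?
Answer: $12408 - 1584 \sqrt{3} \approx 9664.4$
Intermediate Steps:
$u = 66$ ($u = \left(-3\right) \left(-22\right) = 66$)
$U{\left(K \right)} = 0$ ($U{\left(K \right)} = 2 \cdot 0 \sqrt{K} = 2 \cdot 0 = 0$)
$f{\left(r \right)} = \sqrt{3}$ ($f{\left(r \right)} = \sqrt{3 + 0} = \sqrt{3}$)
$R{\left(N \right)} = 2 N \left(N + \sqrt{3}\right)$ ($R{\left(N \right)} = \left(N + N\right) \left(N + \sqrt{3}\right) = 2 N \left(N + \sqrt{3}\right)$)
$\left(-100 + R{\left(-12 \right)}\right) u = \left(-100 + 2 \left(-12\right) \left(-12 + \sqrt{3}\right)\right) 66 = \left(-100 + \left(288 - 24 \sqrt{3}\right)\right) 66 = \left(188 - 24 \sqrt{3}\right) 66 = 12408 - 1584 \sqrt{3}$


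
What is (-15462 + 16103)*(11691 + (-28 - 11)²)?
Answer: 8468892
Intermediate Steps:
(-15462 + 16103)*(11691 + (-28 - 11)²) = 641*(11691 + (-39)²) = 641*(11691 + 1521) = 641*13212 = 8468892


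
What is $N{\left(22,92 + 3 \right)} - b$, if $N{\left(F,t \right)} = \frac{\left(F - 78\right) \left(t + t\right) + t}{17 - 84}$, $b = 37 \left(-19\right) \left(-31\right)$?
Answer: $- \frac{1449586}{67} \approx -21636.0$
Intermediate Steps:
$b = 21793$ ($b = \left(-703\right) \left(-31\right) = 21793$)
$N{\left(F,t \right)} = - \frac{t}{67} - \frac{2 t \left(-78 + F\right)}{67}$ ($N{\left(F,t \right)} = \frac{\left(-78 + F\right) 2 t + t}{-67} = \left(2 t \left(-78 + F\right) + t\right) \left(- \frac{1}{67}\right) = \left(t + 2 t \left(-78 + F\right)\right) \left(- \frac{1}{67}\right) = - \frac{t}{67} - \frac{2 t \left(-78 + F\right)}{67}$)
$N{\left(22,92 + 3 \right)} - b = \frac{\left(92 + 3\right) \left(155 - 44\right)}{67} - 21793 = \frac{1}{67} \cdot 95 \left(155 - 44\right) - 21793 = \frac{1}{67} \cdot 95 \cdot 111 - 21793 = \frac{10545}{67} - 21793 = - \frac{1449586}{67}$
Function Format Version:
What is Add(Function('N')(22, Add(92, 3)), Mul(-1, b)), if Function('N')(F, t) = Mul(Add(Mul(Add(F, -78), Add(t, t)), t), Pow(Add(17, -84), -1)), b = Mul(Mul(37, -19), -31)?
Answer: Rational(-1449586, 67) ≈ -21636.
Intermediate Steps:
b = 21793 (b = Mul(-703, -31) = 21793)
Function('N')(F, t) = Add(Mul(Rational(-1, 67), t), Mul(Rational(-2, 67), t, Add(-78, F))) (Function('N')(F, t) = Mul(Add(Mul(Add(-78, F), Mul(2, t)), t), Pow(-67, -1)) = Mul(Add(Mul(2, t, Add(-78, F)), t), Rational(-1, 67)) = Mul(Add(t, Mul(2, t, Add(-78, F))), Rational(-1, 67)) = Add(Mul(Rational(-1, 67), t), Mul(Rational(-2, 67), t, Add(-78, F))))
Add(Function('N')(22, Add(92, 3)), Mul(-1, b)) = Add(Mul(Rational(1, 67), Add(92, 3), Add(155, Mul(-2, 22))), Mul(-1, 21793)) = Add(Mul(Rational(1, 67), 95, Add(155, -44)), -21793) = Add(Mul(Rational(1, 67), 95, 111), -21793) = Add(Rational(10545, 67), -21793) = Rational(-1449586, 67)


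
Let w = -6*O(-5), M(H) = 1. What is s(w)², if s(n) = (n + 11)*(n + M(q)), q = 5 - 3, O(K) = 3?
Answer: 14161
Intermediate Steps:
q = 2
w = -18 (w = -6*3 = -18)
s(n) = (1 + n)*(11 + n) (s(n) = (n + 11)*(n + 1) = (11 + n)*(1 + n) = (1 + n)*(11 + n))
s(w)² = (11 + (-18)² + 12*(-18))² = (11 + 324 - 216)² = 119² = 14161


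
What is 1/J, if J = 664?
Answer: 1/664 ≈ 0.0015060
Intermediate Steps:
1/J = 1/664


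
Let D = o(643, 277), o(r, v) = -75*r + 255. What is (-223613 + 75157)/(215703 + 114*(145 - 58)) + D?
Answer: -983926166/20511 ≈ -47971.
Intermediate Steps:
o(r, v) = 255 - 75*r
D = -47970 (D = 255 - 75*643 = 255 - 48225 = -47970)
(-223613 + 75157)/(215703 + 114*(145 - 58)) + D = (-223613 + 75157)/(215703 + 114*(145 - 58)) - 47970 = -148456/(215703 + 114*87) - 47970 = -148456/(215703 + 9918) - 47970 = -148456/225621 - 47970 = -148456*1/225621 - 47970 = -13496/20511 - 47970 = -983926166/20511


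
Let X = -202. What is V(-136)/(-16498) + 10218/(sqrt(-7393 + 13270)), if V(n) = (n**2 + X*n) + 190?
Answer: -23079/8249 + 3406*sqrt(653)/653 ≈ 130.49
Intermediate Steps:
V(n) = 190 + n**2 - 202*n (V(n) = (n**2 - 202*n) + 190 = 190 + n**2 - 202*n)
V(-136)/(-16498) + 10218/(sqrt(-7393 + 13270)) = (190 + (-136)**2 - 202*(-136))/(-16498) + 10218/(sqrt(-7393 + 13270)) = (190 + 18496 + 27472)*(-1/16498) + 10218/(sqrt(5877)) = 46158*(-1/16498) + 10218/((3*sqrt(653))) = -23079/8249 + 10218*(sqrt(653)/1959) = -23079/8249 + 3406*sqrt(653)/653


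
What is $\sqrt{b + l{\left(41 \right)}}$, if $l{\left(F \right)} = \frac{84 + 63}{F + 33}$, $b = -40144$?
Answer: $\frac{i \sqrt{219817666}}{74} \approx 200.35 i$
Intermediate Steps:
$l{\left(F \right)} = \frac{147}{33 + F}$
$\sqrt{b + l{\left(41 \right)}} = \sqrt{-40144 + \frac{147}{33 + 41}} = \sqrt{-40144 + \frac{147}{74}} = \sqrt{- \frac{2970509}{74}} = \frac{i \sqrt{219817666}}{74}$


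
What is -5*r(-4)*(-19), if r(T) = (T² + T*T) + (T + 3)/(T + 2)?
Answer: 6175/2 ≈ 3087.5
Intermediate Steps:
r(T) = 2*T² + (3 + T)/(2 + T) (r(T) = (T² + T²) + (3 + T)/(2 + T) = 2*T² + (3 + T)/(2 + T))
-5*r(-4)*(-19) = -5*(3 - 4 + 2*(-4)³ + 4*(-4)²)/(2 - 4)*(-19) = -5*(3 - 4 + 2*(-64) + 4*16)/(-2)*(-19) = -(-5)*(3 - 4 - 128 + 64)/2*(-19) = -(-5)*(-65)/2*(-19) = -5*65/2*(-19) = -325/2*(-19) = 6175/2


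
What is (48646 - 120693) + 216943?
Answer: 144896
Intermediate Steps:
(48646 - 120693) + 216943 = -72047 + 216943 = 144896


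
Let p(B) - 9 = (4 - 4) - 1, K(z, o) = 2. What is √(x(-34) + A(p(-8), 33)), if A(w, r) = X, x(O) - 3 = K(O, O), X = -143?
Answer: I*√138 ≈ 11.747*I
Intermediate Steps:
p(B) = 8 (p(B) = 9 + ((4 - 4) - 1) = 9 + (0 - 1) = 9 - 1 = 8)
x(O) = 5 (x(O) = 3 + 2 = 5)
A(w, r) = -143
√(x(-34) + A(p(-8), 33)) = √(5 - 143) = √(-138) = I*√138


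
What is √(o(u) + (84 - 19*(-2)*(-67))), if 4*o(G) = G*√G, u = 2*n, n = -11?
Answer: √(-9848 - 22*I*√22)/2 ≈ 0.25995 - 49.619*I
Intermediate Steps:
u = -22 (u = 2*(-11) = -22)
o(G) = G^(3/2)/4 (o(G) = (G*√G)/4 = G^(3/2)/4)
√(o(u) + (84 - 19*(-2)*(-67))) = √((-22)^(3/2)/4 + (84 - 19*(-2)*(-67))) = √((-22*I*√22)/4 + (84 + 38*(-67))) = √(-11*I*√22/2 + (84 - 2546)) = √(-11*I*√22/2 - 2462) = √(-2462 - 11*I*√22/2)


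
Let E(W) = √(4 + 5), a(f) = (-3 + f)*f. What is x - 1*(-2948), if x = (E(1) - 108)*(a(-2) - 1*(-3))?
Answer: 1583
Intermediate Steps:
a(f) = f*(-3 + f)
E(W) = 3 (E(W) = √9 = 3)
x = -1365 (x = (3 - 108)*(-2*(-3 - 2) - 1*(-3)) = -105*(-2*(-5) + 3) = -105*(10 + 3) = -105*13 = -1365)
x - 1*(-2948) = -1365 - 1*(-2948) = -1365 + 2948 = 1583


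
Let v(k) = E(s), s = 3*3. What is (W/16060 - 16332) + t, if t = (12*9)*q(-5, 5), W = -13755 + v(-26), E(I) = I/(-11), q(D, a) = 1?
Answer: -1433141577/88330 ≈ -16225.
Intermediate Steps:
s = 9
E(I) = -I/11 (E(I) = I*(-1/11) = -I/11)
v(k) = -9/11 (v(k) = -1/11*9 = -9/11)
W = -151314/11 (W = -13755 - 9/11 = -151314/11 ≈ -13756.)
t = 108 (t = (12*9)*1 = 108*1 = 108)
(W/16060 - 16332) + t = (-151314/11/16060 - 16332) + 108 = (-151314/11*1/16060 - 16332) + 108 = (-75657/88330 - 16332) + 108 = -1442681217/88330 + 108 = -1433141577/88330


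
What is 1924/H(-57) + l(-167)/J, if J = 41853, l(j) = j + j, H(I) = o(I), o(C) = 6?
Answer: 13420528/41853 ≈ 320.66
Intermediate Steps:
H(I) = 6
l(j) = 2*j
1924/H(-57) + l(-167)/J = 1924/6 + (2*(-167))/41853 = 1924*(⅙) - 334*1/41853 = 962/3 - 334/41853 = 13420528/41853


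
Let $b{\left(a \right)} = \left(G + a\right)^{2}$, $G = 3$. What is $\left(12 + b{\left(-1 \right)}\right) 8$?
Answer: $128$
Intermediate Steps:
$b{\left(a \right)} = \left(3 + a\right)^{2}$
$\left(12 + b{\left(-1 \right)}\right) 8 = \left(12 + \left(3 - 1\right)^{2}\right) 8 = \left(12 + 2^{2}\right) 8 = \left(12 + 4\right) 8 = 16 \cdot 8 = 128$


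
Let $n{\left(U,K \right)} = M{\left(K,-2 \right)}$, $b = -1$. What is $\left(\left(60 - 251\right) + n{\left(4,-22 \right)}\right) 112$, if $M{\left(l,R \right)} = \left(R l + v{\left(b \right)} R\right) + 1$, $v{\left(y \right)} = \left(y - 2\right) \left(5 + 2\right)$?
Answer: $-11648$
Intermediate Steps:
$v{\left(y \right)} = -14 + 7 y$ ($v{\left(y \right)} = \left(-2 + y\right) 7 = -14 + 7 y$)
$M{\left(l,R \right)} = 1 - 21 R + R l$ ($M{\left(l,R \right)} = \left(R l + \left(-14 + 7 \left(-1\right)\right) R\right) + 1 = \left(R l + \left(-14 - 7\right) R\right) + 1 = \left(R l - 21 R\right) + 1 = \left(- 21 R + R l\right) + 1 = 1 - 21 R + R l$)
$n{\left(U,K \right)} = 43 - 2 K$ ($n{\left(U,K \right)} = 1 - -42 - 2 K = 1 + 42 - 2 K = 43 - 2 K$)
$\left(\left(60 - 251\right) + n{\left(4,-22 \right)}\right) 112 = \left(\left(60 - 251\right) + \left(43 - -44\right)\right) 112 = \left(\left(60 - 251\right) + \left(43 + 44\right)\right) 112 = \left(-191 + 87\right) 112 = \left(-104\right) 112 = -11648$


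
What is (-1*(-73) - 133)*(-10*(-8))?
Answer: -4800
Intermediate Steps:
(-1*(-73) - 133)*(-10*(-8)) = (73 - 133)*80 = -60*80 = -4800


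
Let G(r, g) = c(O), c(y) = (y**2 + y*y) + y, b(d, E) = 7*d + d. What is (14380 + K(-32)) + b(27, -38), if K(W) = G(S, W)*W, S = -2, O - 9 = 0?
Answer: 9124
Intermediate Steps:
O = 9 (O = 9 + 0 = 9)
b(d, E) = 8*d
c(y) = y + 2*y**2 (c(y) = (y**2 + y**2) + y = 2*y**2 + y = y + 2*y**2)
G(r, g) = 171 (G(r, g) = 9*(1 + 2*9) = 9*(1 + 18) = 9*19 = 171)
K(W) = 171*W
(14380 + K(-32)) + b(27, -38) = (14380 + 171*(-32)) + 8*27 = (14380 - 5472) + 216 = 8908 + 216 = 9124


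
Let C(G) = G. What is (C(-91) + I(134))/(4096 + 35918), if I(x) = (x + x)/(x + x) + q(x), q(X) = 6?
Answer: -14/6669 ≈ -0.0020993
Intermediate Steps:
I(x) = 7 (I(x) = (x + x)/(x + x) + 6 = (2*x)/((2*x)) + 6 = (2*x)*(1/(2*x)) + 6 = 1 + 6 = 7)
(C(-91) + I(134))/(4096 + 35918) = (-91 + 7)/(4096 + 35918) = -84/40014 = -84*1/40014 = -14/6669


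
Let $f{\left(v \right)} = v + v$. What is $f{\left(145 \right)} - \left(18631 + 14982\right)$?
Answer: $-33323$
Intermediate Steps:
$f{\left(v \right)} = 2 v$
$f{\left(145 \right)} - \left(18631 + 14982\right) = 2 \cdot 145 - \left(18631 + 14982\right) = 290 - 33613 = -33323$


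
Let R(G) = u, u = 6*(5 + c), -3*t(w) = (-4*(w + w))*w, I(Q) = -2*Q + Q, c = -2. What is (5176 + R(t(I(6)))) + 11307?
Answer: 16501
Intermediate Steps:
I(Q) = -Q
t(w) = 8*w**2/3 (t(w) = -(-4*(w + w))*w/3 = -(-8*w)*w/3 = -(-8)*w**2/3 = 8*w**2/3)
u = 18 (u = 6*(5 - 2) = 6*3 = 18)
R(G) = 18
(5176 + R(t(I(6)))) + 11307 = (5176 + 18) + 11307 = 5194 + 11307 = 16501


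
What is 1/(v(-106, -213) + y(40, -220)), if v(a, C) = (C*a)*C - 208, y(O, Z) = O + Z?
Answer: -1/4809502 ≈ -2.0792e-7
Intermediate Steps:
v(a, C) = -208 + a*C² (v(a, C) = a*C² - 208 = -208 + a*C²)
1/(v(-106, -213) + y(40, -220)) = 1/((-208 - 106*(-213)²) + (40 - 220)) = 1/((-208 - 106*45369) - 180) = 1/((-208 - 4809114) - 180) = 1/(-4809322 - 180) = 1/(-4809502) = -1/4809502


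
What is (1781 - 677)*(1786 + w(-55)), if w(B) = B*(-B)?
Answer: -1367856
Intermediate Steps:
w(B) = -B²
(1781 - 677)*(1786 + w(-55)) = (1781 - 677)*(1786 - 1*(-55)²) = 1104*(1786 - 1*3025) = 1104*(1786 - 3025) = 1104*(-1239) = -1367856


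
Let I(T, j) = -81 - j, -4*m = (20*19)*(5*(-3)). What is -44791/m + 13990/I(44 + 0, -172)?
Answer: 15859769/129675 ≈ 122.30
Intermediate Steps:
m = 1425 (m = -20*19*5*(-3)/4 = -95*(-15) = -¼*(-5700) = 1425)
-44791/m + 13990/I(44 + 0, -172) = -44791/1425 + 13990/(-81 - 1*(-172)) = -44791*1/1425 + 13990/(-81 + 172) = -44791/1425 + 13990/91 = 15859769/129675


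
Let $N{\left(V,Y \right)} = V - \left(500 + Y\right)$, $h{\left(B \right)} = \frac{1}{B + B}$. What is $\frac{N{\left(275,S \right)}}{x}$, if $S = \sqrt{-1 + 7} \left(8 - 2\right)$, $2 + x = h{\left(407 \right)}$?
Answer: $\frac{183150}{1627} + \frac{4884 \sqrt{6}}{1627} \approx 119.92$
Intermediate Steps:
$h{\left(B \right)} = \frac{1}{2 B}$
$x = - \frac{1627}{814}$ ($x = -2 + \frac{1}{2 \cdot 407} = -2 + \frac{1}{2} \cdot \frac{1}{407} = -2 + \frac{1}{814} = - \frac{1627}{814} \approx -1.9988$)
$S = 6 \sqrt{6}$ ($S = \sqrt{6} \cdot 6 = 6 \sqrt{6} \approx 14.697$)
$N{\left(V,Y \right)} = -500 + V - Y$
$\frac{N{\left(275,S \right)}}{x} = \frac{-500 + 275 - 6 \sqrt{6}}{- \frac{1627}{814}} = \left(-500 + 275 - 6 \sqrt{6}\right) \left(- \frac{814}{1627}\right) = \left(-225 - 6 \sqrt{6}\right) \left(- \frac{814}{1627}\right) = \frac{183150}{1627} + \frac{4884 \sqrt{6}}{1627}$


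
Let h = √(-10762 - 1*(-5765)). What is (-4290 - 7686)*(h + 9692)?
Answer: -116071392 - 11976*I*√4997 ≈ -1.1607e+8 - 8.4658e+5*I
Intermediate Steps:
h = I*√4997 (h = √(-10762 + 5765) = √(-4997) = I*√4997 ≈ 70.689*I)
(-4290 - 7686)*(h + 9692) = (-4290 - 7686)*(I*√4997 + 9692) = -11976*(9692 + I*√4997) = -116071392 - 11976*I*√4997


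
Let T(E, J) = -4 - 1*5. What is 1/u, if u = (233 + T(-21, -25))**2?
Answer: 1/50176 ≈ 1.9930e-5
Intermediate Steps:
T(E, J) = -9 (T(E, J) = -4 - 5 = -9)
u = 50176 (u = (233 - 9)**2 = 224**2 = 50176)
1/u = 1/50176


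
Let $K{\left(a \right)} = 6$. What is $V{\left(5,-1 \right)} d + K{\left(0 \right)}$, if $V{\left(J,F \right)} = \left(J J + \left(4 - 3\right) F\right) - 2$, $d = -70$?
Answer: $-1534$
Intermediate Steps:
$V{\left(J,F \right)} = -2 + F + J^{2}$ ($V{\left(J,F \right)} = \left(J^{2} + 1 F\right) - 2 = \left(J^{2} + F\right) - 2 = \left(F + J^{2}\right) - 2 = -2 + F + J^{2}$)
$V{\left(5,-1 \right)} d + K{\left(0 \right)} = \left(-2 - 1 + 5^{2}\right) \left(-70\right) + 6 = \left(-2 - 1 + 25\right) \left(-70\right) + 6 = 22 \left(-70\right) + 6 = -1540 + 6 = -1534$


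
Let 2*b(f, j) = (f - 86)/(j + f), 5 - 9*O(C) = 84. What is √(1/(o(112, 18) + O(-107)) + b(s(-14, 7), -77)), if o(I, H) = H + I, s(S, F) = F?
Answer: √3339240065/76370 ≈ 0.75666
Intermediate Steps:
O(C) = -79/9 (O(C) = 5/9 - ⅑*84 = 5/9 - 28/3 = -79/9)
b(f, j) = (-86 + f)/(2*(f + j)) (b(f, j) = ((f - 86)/(j + f))/2 = ((-86 + f)/(f + j))/2 = (-86 + f)/(2*(f + j)))
√(1/(o(112, 18) + O(-107)) + b(s(-14, 7), -77)) = √(1/((18 + 112) - 79/9) + (-43 + (½)*7)/(7 - 77)) = √(1/(130 - 79/9) + (-43 + 7/2)/(-70)) = √(1/(1091/9) - 1/70*(-79/2)) = √(9/1091 + 79/140) = √(87449/152740) = √3339240065/76370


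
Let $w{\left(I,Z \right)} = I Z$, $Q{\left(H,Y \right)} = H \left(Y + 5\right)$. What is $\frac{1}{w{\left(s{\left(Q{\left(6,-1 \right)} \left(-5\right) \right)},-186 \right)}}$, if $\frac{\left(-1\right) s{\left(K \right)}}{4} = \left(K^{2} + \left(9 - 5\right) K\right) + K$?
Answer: $\frac{1}{10267200} \approx 9.7398 \cdot 10^{-8}$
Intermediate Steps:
$Q{\left(H,Y \right)} = H \left(5 + Y\right)$
$s{\left(K \right)} = - 20 K - 4 K^{2}$ ($s{\left(K \right)} = - 4 \left(\left(K^{2} + \left(9 - 5\right) K\right) + K\right) = - 4 \left(\left(K^{2} + 4 K\right) + K\right) = - 4 \left(K^{2} + 5 K\right) = - 20 K - 4 K^{2}$)
$\frac{1}{w{\left(s{\left(Q{\left(6,-1 \right)} \left(-5\right) \right)},-186 \right)}} = \frac{1}{- 4 \cdot 6 \left(5 - 1\right) \left(-5\right) \left(5 + 6 \left(5 - 1\right) \left(-5\right)\right) \left(-186\right)} = \frac{1}{- 4 \cdot 6 \cdot 4 \left(-5\right) \left(5 + 6 \cdot 4 \left(-5\right)\right) \left(-186\right)} = \frac{1}{- 4 \cdot 24 \left(-5\right) \left(5 + 24 \left(-5\right)\right) \left(-186\right)} = \frac{1}{\left(-4\right) \left(-120\right) \left(5 - 120\right) \left(-186\right)} = \frac{1}{\left(-4\right) \left(-120\right) \left(-115\right) \left(-186\right)} = \frac{1}{\left(-55200\right) \left(-186\right)} = \frac{1}{10267200}$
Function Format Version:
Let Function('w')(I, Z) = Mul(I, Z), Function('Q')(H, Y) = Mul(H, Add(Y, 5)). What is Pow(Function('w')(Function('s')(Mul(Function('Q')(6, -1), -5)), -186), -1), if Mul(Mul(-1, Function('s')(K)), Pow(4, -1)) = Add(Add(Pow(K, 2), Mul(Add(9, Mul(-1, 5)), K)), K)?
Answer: Rational(1, 10267200) ≈ 9.7398e-8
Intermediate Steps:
Function('Q')(H, Y) = Mul(H, Add(5, Y))
Function('s')(K) = Add(Mul(-20, K), Mul(-4, Pow(K, 2))) (Function('s')(K) = Mul(-4, Add(Add(Pow(K, 2), Mul(Add(9, Mul(-1, 5)), K)), K)) = Mul(-4, Add(Add(Pow(K, 2), Mul(Add(9, -5), K)), K)) = Mul(-4, Add(Add(Pow(K, 2), Mul(4, K)), K)) = Mul(-4, Add(Pow(K, 2), Mul(5, K))) = Add(Mul(-20, K), Mul(-4, Pow(K, 2))))
Pow(Function('w')(Function('s')(Mul(Function('Q')(6, -1), -5)), -186), -1) = Pow(Mul(Mul(-4, Mul(Mul(6, Add(5, -1)), -5), Add(5, Mul(Mul(6, Add(5, -1)), -5))), -186), -1) = Pow(Mul(Mul(-4, Mul(Mul(6, 4), -5), Add(5, Mul(Mul(6, 4), -5))), -186), -1) = Pow(Mul(Mul(-4, Mul(24, -5), Add(5, Mul(24, -5))), -186), -1) = Pow(Mul(Mul(-4, -120, Add(5, -120)), -186), -1) = Pow(Mul(Mul(-4, -120, -115), -186), -1) = Pow(Mul(-55200, -186), -1) = Pow(10267200, -1) = Rational(1, 10267200)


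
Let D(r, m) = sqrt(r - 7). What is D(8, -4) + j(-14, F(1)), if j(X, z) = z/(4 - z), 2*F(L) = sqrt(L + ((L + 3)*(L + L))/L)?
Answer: 8/5 ≈ 1.6000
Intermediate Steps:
D(r, m) = sqrt(-7 + r)
F(L) = sqrt(6 + 3*L)/2 (F(L) = sqrt(L + ((L + 3)*(L + L))/L)/2 = sqrt(L + ((3 + L)*(2*L))/L)/2 = sqrt(L + (2*L*(3 + L))/L)/2 = sqrt(L + (6 + 2*L))/2 = sqrt(6 + 3*L)/2)
D(8, -4) + j(-14, F(1)) = sqrt(-7 + 8) - sqrt(6 + 3*1)/2/(-4 + sqrt(6 + 3*1)/2) = sqrt(1) - sqrt(6 + 3)/2/(-4 + sqrt(6 + 3)/2) = 1 - sqrt(9)/2/(-4 + sqrt(9)/2) = 1 - (1/2)*3/(-4 + (1/2)*3) = 1 - 1*3/2/(-4 + 3/2) = 1 - 1*3/2/(-5/2) = 1 - 1*3/2*(-2/5) = 1 + 3/5 = 8/5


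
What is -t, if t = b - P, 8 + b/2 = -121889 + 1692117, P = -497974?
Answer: -3638414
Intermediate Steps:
b = 3140440 (b = -16 + 2*(-121889 + 1692117) = -16 + 2*1570228 = -16 + 3140456 = 3140440)
t = 3638414 (t = 3140440 - 1*(-497974) = 3140440 + 497974 = 3638414)
-t = -1*3638414 = -3638414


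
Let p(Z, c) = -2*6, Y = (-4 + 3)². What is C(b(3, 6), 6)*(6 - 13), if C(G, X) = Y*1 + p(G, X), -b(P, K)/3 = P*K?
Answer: 77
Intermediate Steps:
Y = 1 (Y = (-1)² = 1)
p(Z, c) = -12
b(P, K) = -3*K*P (b(P, K) = -3*P*K = -3*K*P)
C(G, X) = -11 (C(G, X) = 1*1 - 12 = 1 - 12 = -11)
C(b(3, 6), 6)*(6 - 13) = -11*(6 - 13) = -11*(-7) = 77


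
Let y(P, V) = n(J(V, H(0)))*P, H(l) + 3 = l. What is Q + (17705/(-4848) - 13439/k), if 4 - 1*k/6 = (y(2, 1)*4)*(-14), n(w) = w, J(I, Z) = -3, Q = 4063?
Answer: 1636131355/402384 ≈ 4066.1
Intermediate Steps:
H(l) = -3 + l
y(P, V) = -3*P
k = -1992 (k = 24 - 6*-3*2*4*(-14) = 24 - 6*(-6*4)*(-14) = 24 - (-144)*(-14) = 24 - 6*336 = 24 - 2016 = -1992)
Q + (17705/(-4848) - 13439/k) = 4063 + (17705/(-4848) - 13439/(-1992)) = 4063 + (17705*(-1/4848) - 13439*(-1/1992)) = 4063 + (-17705/4848 + 13439/1992) = 4063 + 1245163/402384 = 1636131355/402384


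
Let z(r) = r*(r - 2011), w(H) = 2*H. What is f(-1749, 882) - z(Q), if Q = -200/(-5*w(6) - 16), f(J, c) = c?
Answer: 2226352/361 ≈ 6167.2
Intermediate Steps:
Q = 50/19 (Q = -200/(-10*6 - 16) = -200/(-5*12 - 16) = -200/(-60 - 16) = -200/(-76) = -200*(-1/76) = 50/19 ≈ 2.6316)
z(r) = r*(-2011 + r)
f(-1749, 882) - z(Q) = 882 - 50*(-2011 + 50/19)/19 = 882 - 50*(-38159)/(19*19) = 882 - 1*(-1907950/361) = 882 + 1907950/361 = 2226352/361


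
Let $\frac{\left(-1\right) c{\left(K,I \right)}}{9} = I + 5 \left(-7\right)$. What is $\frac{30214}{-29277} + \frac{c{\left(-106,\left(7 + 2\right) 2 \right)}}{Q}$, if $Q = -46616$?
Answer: $- \frac{1412935205}{1364776632} \approx -1.0353$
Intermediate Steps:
$c{\left(K,I \right)} = 315 - 9 I$ ($c{\left(K,I \right)} = - 9 \left(I + 5 \left(-7\right)\right) = - 9 \left(I - 35\right) = - 9 \left(-35 + I\right) = 315 - 9 I$)
$\frac{30214}{-29277} + \frac{c{\left(-106,\left(7 + 2\right) 2 \right)}}{Q} = \frac{30214}{-29277} + \frac{315 - 9 \left(7 + 2\right) 2}{-46616} = 30214 \left(- \frac{1}{29277}\right) + \left(315 - 9 \cdot 9 \cdot 2\right) \left(- \frac{1}{46616}\right) = - \frac{30214}{29277} + \left(315 - 162\right) \left(- \frac{1}{46616}\right) = - \frac{30214}{29277} + 153 \left(- \frac{1}{46616}\right) = - \frac{30214}{29277} - \frac{153}{46616} = - \frac{1412935205}{1364776632}$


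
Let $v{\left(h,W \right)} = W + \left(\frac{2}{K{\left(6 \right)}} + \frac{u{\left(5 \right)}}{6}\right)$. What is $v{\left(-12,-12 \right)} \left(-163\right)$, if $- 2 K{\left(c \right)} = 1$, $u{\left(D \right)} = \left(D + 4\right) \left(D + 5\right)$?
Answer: $163$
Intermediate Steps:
$u{\left(D \right)} = \left(4 + D\right) \left(5 + D\right)$
$K{\left(c \right)} = - \frac{1}{2}$ ($K{\left(c \right)} = \left(- \frac{1}{2}\right) 1 = - \frac{1}{2}$)
$v{\left(h,W \right)} = 11 + W$ ($v{\left(h,W \right)} = W + \left(\frac{2}{- \frac{1}{2}} + \frac{20 + 5^{2} + 9 \cdot 5}{6}\right) = W + \left(2 \left(-2\right) + \left(20 + 25 + 45\right) \frac{1}{6}\right) = W + \left(-4 + 90 \cdot \frac{1}{6}\right) = W + \left(-4 + 15\right) = W + 11 = 11 + W$)
$v{\left(-12,-12 \right)} \left(-163\right) = \left(11 - 12\right) \left(-163\right) = \left(-1\right) \left(-163\right) = 163$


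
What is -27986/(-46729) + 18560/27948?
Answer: 412360742/326495523 ≈ 1.2630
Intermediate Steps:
-27986/(-46729) + 18560/27948 = -27986*(-1/46729) + 18560*(1/27948) = 27986/46729 + 4640/6987 = 412360742/326495523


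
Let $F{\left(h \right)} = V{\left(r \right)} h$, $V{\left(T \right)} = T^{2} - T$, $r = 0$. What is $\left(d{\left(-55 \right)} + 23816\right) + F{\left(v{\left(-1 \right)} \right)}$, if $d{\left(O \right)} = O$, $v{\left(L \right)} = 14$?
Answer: $23761$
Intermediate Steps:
$F{\left(h \right)} = 0$ ($F{\left(h \right)} = 0 \left(-1 + 0\right) h = 0 \left(-1\right) h = 0 h = 0$)
$\left(d{\left(-55 \right)} + 23816\right) + F{\left(v{\left(-1 \right)} \right)} = \left(-55 + 23816\right) + 0 = 23761 + 0 = 23761$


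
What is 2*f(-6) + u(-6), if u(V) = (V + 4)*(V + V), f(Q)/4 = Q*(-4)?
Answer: 216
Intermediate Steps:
f(Q) = -16*Q (f(Q) = 4*(Q*(-4)) = 4*(-4*Q) = -16*Q)
u(V) = 2*V*(4 + V) (u(V) = (4 + V)*(2*V) = 2*V*(4 + V))
2*f(-6) + u(-6) = 2*(-16*(-6)) + 2*(-6)*(4 - 6) = 2*96 + 2*(-6)*(-2) = 192 + 24 = 216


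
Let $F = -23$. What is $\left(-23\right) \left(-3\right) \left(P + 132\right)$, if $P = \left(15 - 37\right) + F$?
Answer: $6003$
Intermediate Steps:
$P = -45$ ($P = \left(15 - 37\right) - 23 = -22 - 23 = -45$)
$\left(-23\right) \left(-3\right) \left(P + 132\right) = \left(-23\right) \left(-3\right) \left(-45 + 132\right) = 69 \cdot 87 = 6003$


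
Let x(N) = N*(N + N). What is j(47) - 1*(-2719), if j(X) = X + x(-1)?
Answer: 2768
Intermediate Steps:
x(N) = 2*N² (x(N) = N*(2*N) = 2*N²)
j(X) = 2 + X (j(X) = X + 2*(-1)² = X + 2*1 = X + 2 = 2 + X)
j(47) - 1*(-2719) = (2 + 47) - 1*(-2719) = 49 + 2719 = 2768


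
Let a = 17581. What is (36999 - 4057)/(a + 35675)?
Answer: 2353/3804 ≈ 0.61856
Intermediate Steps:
(36999 - 4057)/(a + 35675) = (36999 - 4057)/(17581 + 35675) = 32942/53256 = 32942*(1/53256) = 2353/3804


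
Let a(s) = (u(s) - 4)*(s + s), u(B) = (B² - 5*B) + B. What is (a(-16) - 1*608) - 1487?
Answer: -12207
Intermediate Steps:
u(B) = B² - 4*B
a(s) = 2*s*(-4 + s*(-4 + s)) (a(s) = (s*(-4 + s) - 4)*(s + s) = (-4 + s*(-4 + s))*(2*s) = 2*s*(-4 + s*(-4 + s)))
(a(-16) - 1*608) - 1487 = (2*(-16)*(-4 - 16*(-4 - 16)) - 1*608) - 1487 = (2*(-16)*(-4 - 16*(-20)) - 608) - 1487 = (2*(-16)*(-4 + 320) - 608) - 1487 = (2*(-16)*316 - 608) - 1487 = (-10112 - 608) - 1487 = -10720 - 1487 = -12207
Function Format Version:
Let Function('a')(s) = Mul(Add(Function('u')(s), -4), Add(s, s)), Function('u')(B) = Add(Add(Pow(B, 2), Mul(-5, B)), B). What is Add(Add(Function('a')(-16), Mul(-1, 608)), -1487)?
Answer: -12207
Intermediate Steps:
Function('u')(B) = Add(Pow(B, 2), Mul(-4, B))
Function('a')(s) = Mul(2, s, Add(-4, Mul(s, Add(-4, s)))) (Function('a')(s) = Mul(Add(Mul(s, Add(-4, s)), -4), Add(s, s)) = Mul(Add(-4, Mul(s, Add(-4, s))), Mul(2, s)) = Mul(2, s, Add(-4, Mul(s, Add(-4, s)))))
Add(Add(Function('a')(-16), Mul(-1, 608)), -1487) = Add(Add(Mul(2, -16, Add(-4, Mul(-16, Add(-4, -16)))), Mul(-1, 608)), -1487) = Add(Add(Mul(2, -16, Add(-4, Mul(-16, -20))), -608), -1487) = Add(Add(Mul(2, -16, Add(-4, 320)), -608), -1487) = Add(Add(Mul(2, -16, 316), -608), -1487) = Add(Add(-10112, -608), -1487) = Add(-10720, -1487) = -12207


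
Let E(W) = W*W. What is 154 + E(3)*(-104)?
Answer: -782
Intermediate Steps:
E(W) = W²
154 + E(3)*(-104) = 154 + 3²*(-104) = 154 + 9*(-104) = 154 - 936 = -782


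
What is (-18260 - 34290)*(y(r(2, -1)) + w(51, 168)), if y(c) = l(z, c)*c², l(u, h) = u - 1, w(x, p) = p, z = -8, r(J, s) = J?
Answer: -6936600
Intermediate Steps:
l(u, h) = -1 + u
y(c) = -9*c² (y(c) = (-1 - 8)*c² = -9*c²)
(-18260 - 34290)*(y(r(2, -1)) + w(51, 168)) = (-18260 - 34290)*(-9*2² + 168) = -52550*(-9*4 + 168) = -52550*(-36 + 168) = -52550*132 = -6936600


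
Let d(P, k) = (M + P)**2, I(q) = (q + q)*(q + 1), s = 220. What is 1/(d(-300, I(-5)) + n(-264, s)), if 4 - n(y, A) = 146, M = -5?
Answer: 1/92883 ≈ 1.0766e-5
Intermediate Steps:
n(y, A) = -142 (n(y, A) = 4 - 1*146 = 4 - 146 = -142)
I(q) = 2*q*(1 + q) (I(q) = (2*q)*(1 + q) = 2*q*(1 + q))
d(P, k) = (-5 + P)**2
1/(d(-300, I(-5)) + n(-264, s)) = 1/((-5 - 300)**2 - 142) = 1/((-305)**2 - 142) = 1/(93025 - 142) = 1/92883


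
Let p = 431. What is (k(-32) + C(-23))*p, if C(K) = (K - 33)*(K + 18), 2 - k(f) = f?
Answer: 135334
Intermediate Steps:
k(f) = 2 - f
C(K) = (-33 + K)*(18 + K)
(k(-32) + C(-23))*p = ((2 - 1*(-32)) + (-594 + (-23)² - 15*(-23)))*431 = ((2 + 32) + (-594 + 529 + 345))*431 = (34 + 280)*431 = 314*431 = 135334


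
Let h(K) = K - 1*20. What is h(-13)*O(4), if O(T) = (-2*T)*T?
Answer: 1056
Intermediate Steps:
O(T) = -2*T²
h(K) = -20 + K (h(K) = K - 20 = -20 + K)
h(-13)*O(4) = (-20 - 13)*(-2*4²) = -(-66)*16 = -33*(-32) = 1056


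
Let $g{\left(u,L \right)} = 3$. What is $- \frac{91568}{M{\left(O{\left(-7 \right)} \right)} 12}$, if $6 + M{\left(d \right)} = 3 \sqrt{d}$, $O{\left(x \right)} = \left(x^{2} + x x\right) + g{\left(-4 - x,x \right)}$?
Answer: $- \frac{472}{9} - \frac{236 \sqrt{101}}{9} \approx -315.97$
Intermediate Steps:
$O{\left(x \right)} = 3 + 2 x^{2}$ ($O{\left(x \right)} = \left(x^{2} + x x\right) + 3 = \left(x^{2} + x^{2}\right) + 3 = 2 x^{2} + 3 = 3 + 2 x^{2}$)
$M{\left(d \right)} = -6 + 3 \sqrt{d}$
$- \frac{91568}{M{\left(O{\left(-7 \right)} \right)} 12} = - \frac{91568}{\left(-6 + 3 \sqrt{3 + 2 \left(-7\right)^{2}}\right) 12} = - \frac{91568}{\left(-6 + 3 \sqrt{3 + 2 \cdot 49}\right) 12} = - \frac{91568}{\left(-6 + 3 \sqrt{3 + 98}\right) 12} = - \frac{91568}{\left(-6 + 3 \sqrt{101}\right) 12} = - \frac{91568}{-72 + 36 \sqrt{101}}$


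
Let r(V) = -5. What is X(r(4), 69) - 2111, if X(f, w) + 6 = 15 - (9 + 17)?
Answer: -2128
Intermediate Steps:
X(f, w) = -17 (X(f, w) = -6 + (15 - (9 + 17)) = -6 + (15 - 1*26) = -6 + (15 - 26) = -6 - 11 = -17)
X(r(4), 69) - 2111 = -17 - 2111 = -2128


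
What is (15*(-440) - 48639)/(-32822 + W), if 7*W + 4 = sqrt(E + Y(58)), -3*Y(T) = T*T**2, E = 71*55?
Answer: 266523645402/158366399089 + 386673*I*sqrt(550191)/158366399089 ≈ 1.683 + 0.0018111*I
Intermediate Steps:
E = 3905
Y(T) = -T**3/3 (Y(T) = -T*T**2/3 = -T**3/3)
W = -4/7 + I*sqrt(550191)/21 (W = -4/7 + sqrt(3905 - 1/3*58**3)/7 = -4/7 + sqrt(3905 - 1/3*195112)/7 = -4/7 + sqrt(3905 - 195112/3)/7 = -4/7 + sqrt(-183397/3)/7 = -4/7 + (I*sqrt(550191)/3)/7 = -4/7 + I*sqrt(550191)/21 ≈ -0.57143 + 35.321*I)
(15*(-440) - 48639)/(-32822 + W) = (15*(-440) - 48639)/(-32822 + (-4/7 + I*sqrt(550191)/21)) = (-6600 - 48639)/(-229758/7 + I*sqrt(550191)/21) = -55239/(-229758/7 + I*sqrt(550191)/21)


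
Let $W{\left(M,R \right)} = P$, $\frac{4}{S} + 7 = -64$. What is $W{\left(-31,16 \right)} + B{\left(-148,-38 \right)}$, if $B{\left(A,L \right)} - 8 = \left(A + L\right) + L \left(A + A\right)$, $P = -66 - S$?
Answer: $\frac{781288}{71} \approx 11004.0$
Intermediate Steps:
$S = - \frac{4}{71}$ ($S = \frac{4}{-7 - 64} = \frac{4}{-71} = 4 \left(- \frac{1}{71}\right) = - \frac{4}{71} \approx -0.056338$)
$P = - \frac{4682}{71}$ ($P = -66 - - \frac{4}{71} = -66 + \frac{4}{71} = - \frac{4682}{71} \approx -65.944$)
$W{\left(M,R \right)} = - \frac{4682}{71}$
$B{\left(A,L \right)} = 8 + A + L + 2 A L$ ($B{\left(A,L \right)} = 8 + \left(\left(A + L\right) + L \left(A + A\right)\right) = 8 + \left(\left(A + L\right) + L 2 A\right) = 8 + \left(\left(A + L\right) + 2 A L\right) = 8 + \left(A + L + 2 A L\right) = 8 + A + L + 2 A L$)
$W{\left(-31,16 \right)} + B{\left(-148,-38 \right)} = - \frac{4682}{71} + \left(8 - 148 - 38 + 2 \left(-148\right) \left(-38\right)\right) = - \frac{4682}{71} + \left(8 - 148 - 38 + 11248\right) = - \frac{4682}{71} + 11070 = \frac{781288}{71}$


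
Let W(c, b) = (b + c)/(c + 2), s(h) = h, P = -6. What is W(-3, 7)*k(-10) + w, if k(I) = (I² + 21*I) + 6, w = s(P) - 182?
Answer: 228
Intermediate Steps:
w = -188 (w = -6 - 182 = -188)
W(c, b) = (b + c)/(2 + c)
k(I) = 6 + I² + 21*I
W(-3, 7)*k(-10) + w = ((7 - 3)/(2 - 3))*(6 + (-10)² + 21*(-10)) - 188 = (4/(-1))*(6 + 100 - 210) - 188 = -1*4*(-104) - 188 = -4*(-104) - 188 = 416 - 188 = 228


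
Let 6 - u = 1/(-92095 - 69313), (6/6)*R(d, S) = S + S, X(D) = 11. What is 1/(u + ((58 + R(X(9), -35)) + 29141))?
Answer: 161408/4702622081 ≈ 3.4323e-5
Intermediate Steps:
R(d, S) = 2*S (R(d, S) = S + S = 2*S)
u = 968449/161408 (u = 6 - 1/(-92095 - 69313) = 6 - 1/(-161408) = 6 - 1*(-1/161408) = 6 + 1/161408 = 968449/161408 ≈ 6.0000)
1/(u + ((58 + R(X(9), -35)) + 29141)) = 1/(968449/161408 + ((58 + 2*(-35)) + 29141)) = 1/(968449/161408 + ((58 - 70) + 29141)) = 1/(968449/161408 + (-12 + 29141)) = 1/(968449/161408 + 29129) = 1/(4702622081/161408) = 161408/4702622081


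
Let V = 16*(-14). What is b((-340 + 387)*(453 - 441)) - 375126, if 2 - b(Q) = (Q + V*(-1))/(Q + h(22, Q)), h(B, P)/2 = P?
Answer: -158677649/423 ≈ -3.7512e+5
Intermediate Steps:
V = -224
h(B, P) = 2*P
b(Q) = 2 - (224 + Q)/(3*Q) (b(Q) = 2 - (Q - 224*(-1))/(Q + 2*Q) = 2 - (Q + 224)/(3*Q) = 2 - (224 + Q)*1/(3*Q) = 2 - (224 + Q)/(3*Q))
b((-340 + 387)*(453 - 441)) - 375126 = (-224 + 5*((-340 + 387)*(453 - 441)))/(3*(((-340 + 387)*(453 - 441)))) - 375126 = (-224 + 5*(47*12))/(3*((47*12))) - 375126 = (1/3)*(-224 + 5*564)/564 - 375126 = (1/3)*(1/564)*(-224 + 2820) - 375126 = (1/3)*(1/564)*2596 - 375126 = 649/423 - 375126 = -158677649/423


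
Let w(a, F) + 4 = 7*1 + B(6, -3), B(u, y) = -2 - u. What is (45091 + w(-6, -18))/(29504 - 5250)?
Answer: 22543/12127 ≈ 1.8589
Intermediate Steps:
w(a, F) = -5 (w(a, F) = -4 + (7*1 + (-2 - 1*6)) = -4 + (7 + (-2 - 6)) = -4 + (7 - 8) = -4 - 1 = -5)
(45091 + w(-6, -18))/(29504 - 5250) = (45091 - 5)/(29504 - 5250) = 45086/24254 = 45086*(1/24254) = 22543/12127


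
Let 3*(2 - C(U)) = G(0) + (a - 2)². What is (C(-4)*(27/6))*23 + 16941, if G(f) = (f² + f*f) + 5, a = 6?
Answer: 32847/2 ≈ 16424.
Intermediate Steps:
G(f) = 5 + 2*f² (G(f) = (f² + f²) + 5 = 2*f² + 5 = 5 + 2*f²)
C(U) = -5 (C(U) = 2 - ((5 + 2*0²) + (6 - 2)²)/3 = 2 - ((5 + 2*0) + 4²)/3 = 2 - ((5 + 0) + 16)/3 = 2 - (5 + 16)/3 = 2 - ⅓*21 = 2 - 7 = -5)
(C(-4)*(27/6))*23 + 16941 = -135/6*23 + 16941 = -5*9/2*23 + 16941 = -45/2*23 + 16941 = -1035/2 + 16941 = 32847/2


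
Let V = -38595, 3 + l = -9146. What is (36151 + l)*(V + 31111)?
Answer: -202082968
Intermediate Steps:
l = -9149 (l = -3 - 9146 = -9149)
(36151 + l)*(V + 31111) = (36151 - 9149)*(-38595 + 31111) = 27002*(-7484) = -202082968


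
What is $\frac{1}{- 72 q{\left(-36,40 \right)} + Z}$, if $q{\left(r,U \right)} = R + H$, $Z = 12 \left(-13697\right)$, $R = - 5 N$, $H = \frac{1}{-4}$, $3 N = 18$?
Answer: $- \frac{1}{162186} \approx -6.1658 \cdot 10^{-6}$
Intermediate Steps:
$N = 6$ ($N = \frac{1}{3} \cdot 18 = 6$)
$H = - \frac{1}{4} \approx -0.25$
$R = -30$ ($R = \left(-5\right) 6 = -30$)
$Z = -164364$
$q{\left(r,U \right)} = - \frac{121}{4}$ ($q{\left(r,U \right)} = -30 - \frac{1}{4} = - \frac{121}{4}$)
$\frac{1}{- 72 q{\left(-36,40 \right)} + Z} = \frac{1}{\left(-72\right) \left(- \frac{121}{4}\right) - 164364} = \frac{1}{2178 - 164364} = \frac{1}{-162186} = - \frac{1}{162186}$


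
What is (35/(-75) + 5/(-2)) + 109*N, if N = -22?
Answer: -72029/30 ≈ -2401.0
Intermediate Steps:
(35/(-75) + 5/(-2)) + 109*N = (35/(-75) + 5/(-2)) + 109*(-22) = (35*(-1/75) + 5*(-½)) - 2398 = (-7/15 - 5/2) - 2398 = -89/30 - 2398 = -72029/30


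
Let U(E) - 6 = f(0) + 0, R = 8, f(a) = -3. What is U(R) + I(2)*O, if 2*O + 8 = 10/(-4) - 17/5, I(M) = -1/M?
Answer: 259/40 ≈ 6.4750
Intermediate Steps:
U(E) = 3 (U(E) = 6 + (-3 + 0) = 6 - 3 = 3)
O = -139/20 (O = -4 + (10/(-4) - 17/5)/2 = -4 + (10*(-¼) - 17*⅕)/2 = -4 + (-5/2 - 17/5)/2 = -4 + (½)*(-59/10) = -4 - 59/20 = -139/20 ≈ -6.9500)
U(R) + I(2)*O = 3 - 1/2*(-139/20) = 3 - 1*½*(-139/20) = 3 - ½*(-139/20) = 3 + 139/40 = 259/40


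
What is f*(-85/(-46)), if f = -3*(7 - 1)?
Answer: -765/23 ≈ -33.261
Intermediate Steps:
f = -18 (f = -3*6 = -18)
f*(-85/(-46)) = -(-1530)/(-46) = -(-1530)*(-1)/46 = -18*85/46 = -765/23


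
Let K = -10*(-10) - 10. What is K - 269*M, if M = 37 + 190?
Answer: -60973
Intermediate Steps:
M = 227
K = 90 (K = 100 - 10 = 90)
K - 269*M = 90 - 269*227 = 90 - 61063 = -60973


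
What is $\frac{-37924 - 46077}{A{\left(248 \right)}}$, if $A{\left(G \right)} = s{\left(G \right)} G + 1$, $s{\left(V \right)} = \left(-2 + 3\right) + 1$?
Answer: $- \frac{84001}{497} \approx -169.02$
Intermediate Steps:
$s{\left(V \right)} = 2$ ($s{\left(V \right)} = 1 + 1 = 2$)
$A{\left(G \right)} = 1 + 2 G$ ($A{\left(G \right)} = 2 G + 1 = 1 + 2 G$)
$\frac{-37924 - 46077}{A{\left(248 \right)}} = \frac{-37924 - 46077}{1 + 2 \cdot 248} = \frac{-37924 - 46077}{1 + 496} = - \frac{84001}{497}$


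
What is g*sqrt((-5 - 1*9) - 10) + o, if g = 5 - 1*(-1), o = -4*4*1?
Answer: -16 + 12*I*sqrt(6) ≈ -16.0 + 29.394*I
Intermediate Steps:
o = -16 (o = -16*1 = -16)
g = 6 (g = 5 + 1 = 6)
g*sqrt((-5 - 1*9) - 10) + o = 6*sqrt((-5 - 1*9) - 10) - 16 = 6*sqrt((-5 - 9) - 10) - 16 = 6*sqrt(-14 - 10) - 16 = 6*sqrt(-24) - 16 = 6*(2*I*sqrt(6)) - 16 = 12*I*sqrt(6) - 16 = -16 + 12*I*sqrt(6)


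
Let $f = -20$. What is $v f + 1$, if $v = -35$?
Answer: $701$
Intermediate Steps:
$v f + 1 = \left(-35\right) \left(-20\right) + 1 = 700 + 1 = 701$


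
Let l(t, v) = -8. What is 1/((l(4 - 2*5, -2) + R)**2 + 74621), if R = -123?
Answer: 1/91782 ≈ 1.0895e-5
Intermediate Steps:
1/((l(4 - 2*5, -2) + R)**2 + 74621) = 1/((-8 - 123)**2 + 74621) = 1/((-131)**2 + 74621) = 1/(17161 + 74621) = 1/91782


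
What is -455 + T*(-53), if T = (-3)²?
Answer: -932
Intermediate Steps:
T = 9
-455 + T*(-53) = -455 + 9*(-53) = -455 - 477 = -932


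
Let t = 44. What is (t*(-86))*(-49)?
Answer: 185416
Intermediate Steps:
(t*(-86))*(-49) = (44*(-86))*(-49) = -3784*(-49) = 185416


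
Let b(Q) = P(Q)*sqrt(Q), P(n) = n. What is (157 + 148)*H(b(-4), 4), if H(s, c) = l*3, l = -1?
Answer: -915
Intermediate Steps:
b(Q) = Q**(3/2) (b(Q) = Q*sqrt(Q) = Q**(3/2))
H(s, c) = -3 (H(s, c) = -1*3 = -3)
(157 + 148)*H(b(-4), 4) = (157 + 148)*(-3) = 305*(-3) = -915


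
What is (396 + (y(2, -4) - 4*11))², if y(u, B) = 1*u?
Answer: 125316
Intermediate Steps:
y(u, B) = u
(396 + (y(2, -4) - 4*11))² = (396 + (2 - 4*11))² = (396 + (2 - 44))² = (396 - 42)² = 354² = 125316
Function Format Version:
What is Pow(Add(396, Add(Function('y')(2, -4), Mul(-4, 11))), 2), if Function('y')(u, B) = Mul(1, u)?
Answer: 125316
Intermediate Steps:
Function('y')(u, B) = u
Pow(Add(396, Add(Function('y')(2, -4), Mul(-4, 11))), 2) = Pow(Add(396, Add(2, Mul(-4, 11))), 2) = Pow(Add(396, Add(2, -44)), 2) = Pow(Add(396, -42), 2) = Pow(354, 2) = 125316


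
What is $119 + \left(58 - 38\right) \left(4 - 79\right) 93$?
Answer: $-139381$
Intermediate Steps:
$119 + \left(58 - 38\right) \left(4 - 79\right) 93 = 119 + 20 \left(4 - 79\right) 93 = 119 + 20 \left(-75\right) 93 = 119 - 139500 = -139381$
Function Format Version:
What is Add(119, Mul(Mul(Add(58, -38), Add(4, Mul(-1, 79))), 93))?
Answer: -139381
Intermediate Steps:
Add(119, Mul(Mul(Add(58, -38), Add(4, Mul(-1, 79))), 93)) = Add(119, Mul(Mul(20, Add(4, -79)), 93)) = Add(119, Mul(Mul(20, -75), 93)) = Add(119, Mul(-1500, 93)) = Add(119, -139500) = -139381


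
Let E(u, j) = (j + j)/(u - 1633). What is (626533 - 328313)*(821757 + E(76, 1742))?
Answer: 381564189046300/1557 ≈ 2.4506e+11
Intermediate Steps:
E(u, j) = 2*j/(-1633 + u) (E(u, j) = (2*j)/(-1633 + u) = 2*j/(-1633 + u))
(626533 - 328313)*(821757 + E(76, 1742)) = (626533 - 328313)*(821757 + 2*1742/(-1633 + 76)) = 298220*(821757 + 2*1742/(-1557)) = 298220*(821757 + 2*1742*(-1/1557)) = 298220*(821757 - 3484/1557) = 298220*(1279472165/1557) = 381564189046300/1557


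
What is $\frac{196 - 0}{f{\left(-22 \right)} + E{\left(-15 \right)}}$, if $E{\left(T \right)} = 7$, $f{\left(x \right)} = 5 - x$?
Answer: $\frac{98}{17} \approx 5.7647$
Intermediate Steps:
$\frac{196 - 0}{f{\left(-22 \right)} + E{\left(-15 \right)}} = \frac{196 - 0}{\left(5 - -22\right) + 7} = \frac{196 + 0}{\left(5 + 22\right) + 7} = \frac{196}{27 + 7} = \frac{196}{34} = 196 \cdot \frac{1}{34} = \frac{98}{17}$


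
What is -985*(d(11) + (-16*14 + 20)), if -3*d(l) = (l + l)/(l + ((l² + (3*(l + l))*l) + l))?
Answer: 47624750/237 ≈ 2.0095e+5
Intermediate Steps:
d(l) = -2*l/(3*(2*l + 7*l²)) (d(l) = -(l + l)/(3*(l + ((l² + (3*(l + l))*l) + l))) = -2*l/(3*(l + ((l² + (3*(2*l))*l) + l))) = -2*l/(3*(l + ((l² + (6*l)*l) + l))) = -2*l/(3*(l + ((l² + 6*l²) + l))) = -2*l/(3*(l + (7*l² + l))) = -2*l/(3*(l + (l + 7*l²))) = -2*l/(3*(2*l + 7*l²)))
-985*(d(11) + (-16*14 + 20)) = -985*(-2/(6 + 21*11) + (-16*14 + 20)) = -985*(-2/(6 + 231) + (-224 + 20)) = -985*(-2/237 - 204) = -985*(-48350/237) = 47624750/237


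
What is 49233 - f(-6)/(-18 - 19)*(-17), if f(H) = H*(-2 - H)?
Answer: 1822029/37 ≈ 49244.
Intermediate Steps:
49233 - f(-6)/(-18 - 19)*(-17) = 49233 - (-1*(-6)*(2 - 6))/(-18 - 19)*(-17) = 49233 - (-1*(-6)*(-4))/(-37)*(-17) = 49233 - (-1/37*(-24))*(-17) = 49233 - 24*(-17)/37 = 49233 - 1*(-408/37) = 49233 + 408/37 = 1822029/37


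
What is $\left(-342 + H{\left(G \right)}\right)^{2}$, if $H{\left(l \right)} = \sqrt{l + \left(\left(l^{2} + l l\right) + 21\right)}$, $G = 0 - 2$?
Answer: $116991 - 2052 \sqrt{3} \approx 1.1344 \cdot 10^{5}$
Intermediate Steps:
$G = -2$
$H{\left(l \right)} = \sqrt{21 + l + 2 l^{2}}$ ($H{\left(l \right)} = \sqrt{l + \left(\left(l^{2} + l^{2}\right) + 21\right)} = \sqrt{l + \left(2 l^{2} + 21\right)} = \sqrt{l + \left(21 + 2 l^{2}\right)} = \sqrt{21 + l + 2 l^{2}}$)
$\left(-342 + H{\left(G \right)}\right)^{2} = \left(-342 + \sqrt{21 - 2 + 2 \left(-2\right)^{2}}\right)^{2} = \left(-342 + \sqrt{21 - 2 + 2 \cdot 4}\right)^{2} = \left(-342 + \sqrt{21 - 2 + 8}\right)^{2} = \left(-342 + \sqrt{27}\right)^{2} = \left(-342 + 3 \sqrt{3}\right)^{2}$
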